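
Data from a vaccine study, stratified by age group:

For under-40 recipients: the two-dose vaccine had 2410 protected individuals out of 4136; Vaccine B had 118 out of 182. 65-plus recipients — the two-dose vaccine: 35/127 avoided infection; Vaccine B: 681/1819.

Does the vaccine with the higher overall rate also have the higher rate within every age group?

No

Under-40: the two-dose vaccine 2410/4136 = 58.3%, Vaccine B 118/182 = 64.8% → Vaccine B
65-plus: the two-dose vaccine 35/127 = 27.6%, Vaccine B 681/1819 = 37.4% → Vaccine B
Overall: the two-dose vaccine 2445/4263 = 57.4%, Vaccine B 799/2001 = 39.9% → the two-dose vaccine
Vaccine B wins each age group but the two-dose vaccine wins overall — the comparison reverses. Vaccine B's recipients skew toward 65-plus, which has a lower base rate.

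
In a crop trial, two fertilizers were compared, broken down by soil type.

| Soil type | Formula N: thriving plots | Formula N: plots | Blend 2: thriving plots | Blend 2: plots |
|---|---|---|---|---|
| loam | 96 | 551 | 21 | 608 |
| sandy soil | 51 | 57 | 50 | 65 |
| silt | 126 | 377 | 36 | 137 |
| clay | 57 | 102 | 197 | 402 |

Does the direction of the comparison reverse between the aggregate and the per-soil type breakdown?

Loam: Formula N 96/551 = 17.4%, Blend 2 21/608 = 3.5% → Formula N
Sandy soil: Formula N 51/57 = 89.5%, Blend 2 50/65 = 76.9% → Formula N
Silt: Formula N 126/377 = 33.4%, Blend 2 36/137 = 26.3% → Formula N
Clay: Formula N 57/102 = 55.9%, Blend 2 197/402 = 49.0% → Formula N
Overall: Formula N 330/1087 = 30.4%, Blend 2 304/1212 = 25.1% → Formula N
Formula N wins overall and in every soil group — no reversal.

No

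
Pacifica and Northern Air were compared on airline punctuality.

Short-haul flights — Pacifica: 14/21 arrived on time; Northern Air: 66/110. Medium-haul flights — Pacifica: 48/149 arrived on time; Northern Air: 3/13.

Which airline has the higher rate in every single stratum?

Pacifica

Short-haul: Pacifica 14/21 = 66.7%, Northern Air 66/110 = 60.0% → Pacifica
Medium-haul: Pacifica 48/149 = 32.2%, Northern Air 3/13 = 23.1% → Pacifica
Pacifica has the higher rate in both groups.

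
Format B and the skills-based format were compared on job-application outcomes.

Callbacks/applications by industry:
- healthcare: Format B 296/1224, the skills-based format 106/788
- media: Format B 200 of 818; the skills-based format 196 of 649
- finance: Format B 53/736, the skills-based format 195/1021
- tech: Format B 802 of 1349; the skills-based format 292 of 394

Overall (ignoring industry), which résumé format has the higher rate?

Format B

Healthcare: Format B 296/1224 = 24.2%, the skills-based format 106/788 = 13.5% → Format B
Media: Format B 200/818 = 24.4%, the skills-based format 196/649 = 30.2% → the skills-based format
Finance: Format B 53/736 = 7.2%, the skills-based format 195/1021 = 19.1% → the skills-based format
Tech: Format B 802/1349 = 59.5%, the skills-based format 292/394 = 74.1% → the skills-based format
Overall: Format B 1351/4127 = 32.7%, the skills-based format 789/2852 = 27.7% → Format B
(Neither sweeps every industry group, but Format B has the higher pooled rate.)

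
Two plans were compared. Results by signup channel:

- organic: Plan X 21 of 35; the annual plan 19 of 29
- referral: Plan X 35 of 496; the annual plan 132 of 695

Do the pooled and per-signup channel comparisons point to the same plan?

Yes

Organic: Plan X 21/35 = 60.0%, the annual plan 19/29 = 65.5% → the annual plan
Referral: Plan X 35/496 = 7.1%, the annual plan 132/695 = 19.0% → the annual plan
Overall: Plan X 56/531 = 10.5%, the annual plan 151/724 = 20.9% → the annual plan
The annual plan wins overall and in every signup group — no reversal.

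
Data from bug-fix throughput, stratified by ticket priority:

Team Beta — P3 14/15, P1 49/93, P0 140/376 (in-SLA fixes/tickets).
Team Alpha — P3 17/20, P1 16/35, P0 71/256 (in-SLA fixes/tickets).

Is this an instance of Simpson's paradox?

P3: Team Beta 14/15 = 93.3%, Team Alpha 17/20 = 85.0% → Team Beta
P1: Team Beta 49/93 = 52.7%, Team Alpha 16/35 = 45.7% → Team Beta
P0: Team Beta 140/376 = 37.2%, Team Alpha 71/256 = 27.7% → Team Beta
Overall: Team Beta 203/484 = 41.9%, Team Alpha 104/311 = 33.4% → Team Beta
Team Beta wins overall and in every ticket group — no reversal.

No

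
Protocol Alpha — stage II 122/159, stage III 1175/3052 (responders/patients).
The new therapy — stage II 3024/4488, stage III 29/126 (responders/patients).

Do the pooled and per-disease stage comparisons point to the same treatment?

No

Stage II: Protocol Alpha 122/159 = 76.7%, the new therapy 3024/4488 = 67.4% → Protocol Alpha
Stage III: Protocol Alpha 1175/3052 = 38.5%, the new therapy 29/126 = 23.0% → Protocol Alpha
Overall: Protocol Alpha 1297/3211 = 40.4%, the new therapy 3053/4614 = 66.2% → the new therapy
Protocol Alpha wins each disease group but the new therapy wins overall — the comparison reverses. Protocol Alpha's patients skew toward stage III, which has a lower base rate.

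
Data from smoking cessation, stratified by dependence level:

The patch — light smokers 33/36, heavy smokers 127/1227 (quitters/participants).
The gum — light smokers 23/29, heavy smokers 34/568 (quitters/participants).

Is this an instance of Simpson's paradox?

No

Light smokers: the patch 33/36 = 91.7%, the gum 23/29 = 79.3% → the patch
Heavy smokers: the patch 127/1227 = 10.4%, the gum 34/568 = 6.0% → the patch
Overall: the patch 160/1263 = 12.7%, the gum 57/597 = 9.5% → the patch
The patch wins overall and in every dependence group — no reversal.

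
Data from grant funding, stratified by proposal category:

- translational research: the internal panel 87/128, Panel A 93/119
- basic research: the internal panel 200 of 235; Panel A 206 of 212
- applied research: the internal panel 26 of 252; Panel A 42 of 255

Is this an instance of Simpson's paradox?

Translational research: the internal panel 87/128 = 68.0%, Panel A 93/119 = 78.2% → Panel A
Basic research: the internal panel 200/235 = 85.1%, Panel A 206/212 = 97.2% → Panel A
Applied research: the internal panel 26/252 = 10.3%, Panel A 42/255 = 16.5% → Panel A
Overall: the internal panel 313/615 = 50.9%, Panel A 341/586 = 58.2% → Panel A
Panel A wins overall and in every proposal group — no reversal.

No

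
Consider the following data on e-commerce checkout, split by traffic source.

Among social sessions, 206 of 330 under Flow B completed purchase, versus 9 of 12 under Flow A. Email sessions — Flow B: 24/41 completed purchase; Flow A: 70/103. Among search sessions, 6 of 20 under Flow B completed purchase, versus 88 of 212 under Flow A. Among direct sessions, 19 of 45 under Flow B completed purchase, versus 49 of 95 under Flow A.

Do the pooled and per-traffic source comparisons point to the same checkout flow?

No

Social: Flow B 206/330 = 62.4%, Flow A 9/12 = 75.0% → Flow A
Email: Flow B 24/41 = 58.5%, Flow A 70/103 = 68.0% → Flow A
Search: Flow B 6/20 = 30.0%, Flow A 88/212 = 41.5% → Flow A
Direct: Flow B 19/45 = 42.2%, Flow A 49/95 = 51.6% → Flow A
Overall: Flow B 255/436 = 58.5%, Flow A 216/422 = 51.2% → Flow B
Flow A wins each traffic group but Flow B wins overall — the comparison reverses. Flow A's sessions skew toward search, which has a lower base rate.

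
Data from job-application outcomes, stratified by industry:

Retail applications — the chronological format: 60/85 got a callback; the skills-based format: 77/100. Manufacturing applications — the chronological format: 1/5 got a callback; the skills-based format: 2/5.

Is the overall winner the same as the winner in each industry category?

Retail: the chronological format 60/85 = 70.6%, the skills-based format 77/100 = 77.0% → the skills-based format
Manufacturing: the chronological format 1/5 = 20.0%, the skills-based format 2/5 = 40.0% → the skills-based format
Overall: the chronological format 61/90 = 67.8%, the skills-based format 79/105 = 75.2% → the skills-based format
The skills-based format wins overall and in every industry group — no reversal.

Yes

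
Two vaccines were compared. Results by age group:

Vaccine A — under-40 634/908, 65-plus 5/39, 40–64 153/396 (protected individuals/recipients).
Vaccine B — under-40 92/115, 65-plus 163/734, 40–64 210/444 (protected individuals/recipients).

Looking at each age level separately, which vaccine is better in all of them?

Under-40: Vaccine A 634/908 = 69.8%, Vaccine B 92/115 = 80.0% → Vaccine B
65-plus: Vaccine A 5/39 = 12.8%, Vaccine B 163/734 = 22.2% → Vaccine B
40–64: Vaccine A 153/396 = 38.6%, Vaccine B 210/444 = 47.3% → Vaccine B
Vaccine B has the higher rate in all 3 groups.

Vaccine B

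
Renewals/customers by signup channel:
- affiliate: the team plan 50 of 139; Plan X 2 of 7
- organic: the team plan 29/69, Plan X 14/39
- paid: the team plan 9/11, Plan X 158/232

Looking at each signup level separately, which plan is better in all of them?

the team plan

Affiliate: the team plan 50/139 = 36.0%, Plan X 2/7 = 28.6% → the team plan
Organic: the team plan 29/69 = 42.0%, Plan X 14/39 = 35.9% → the team plan
Paid: the team plan 9/11 = 81.8%, Plan X 158/232 = 68.1% → the team plan
The team plan has the higher rate in all 3 groups.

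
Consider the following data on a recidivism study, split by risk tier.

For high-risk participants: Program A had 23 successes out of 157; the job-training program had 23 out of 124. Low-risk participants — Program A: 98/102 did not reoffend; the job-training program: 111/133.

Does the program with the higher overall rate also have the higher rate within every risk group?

No

High-risk: Program A 23/157 = 14.6%, the job-training program 23/124 = 18.5% → the job-training program
Low-risk: Program A 98/102 = 96.1%, the job-training program 111/133 = 83.5% → Program A
Overall: Program A 121/259 = 46.7%, the job-training program 134/257 = 52.1% → the job-training program
Neither sweeps: Program A wins 1 of 2 groups, the job-training program wins 1. The job-training program wins overall but not every group — no Simpson reversal.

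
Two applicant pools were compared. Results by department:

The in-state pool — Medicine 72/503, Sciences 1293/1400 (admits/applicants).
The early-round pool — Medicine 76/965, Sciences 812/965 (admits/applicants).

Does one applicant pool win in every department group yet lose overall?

No

Medicine: the in-state pool 72/503 = 14.3%, the early-round pool 76/965 = 7.9% → the in-state pool
Sciences: the in-state pool 1293/1400 = 92.4%, the early-round pool 812/965 = 84.1% → the in-state pool
Overall: the in-state pool 1365/1903 = 71.7%, the early-round pool 888/1930 = 46.0% → the in-state pool
The in-state pool wins overall and in every department group — no reversal.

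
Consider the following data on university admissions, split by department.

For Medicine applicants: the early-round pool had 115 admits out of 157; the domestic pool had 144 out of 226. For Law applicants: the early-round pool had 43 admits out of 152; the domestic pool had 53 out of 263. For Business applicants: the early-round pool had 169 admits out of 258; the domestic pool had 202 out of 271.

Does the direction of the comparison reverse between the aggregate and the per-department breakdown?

Medicine: the early-round pool 115/157 = 73.2%, the domestic pool 144/226 = 63.7% → the early-round pool
Law: the early-round pool 43/152 = 28.3%, the domestic pool 53/263 = 20.2% → the early-round pool
Business: the early-round pool 169/258 = 65.5%, the domestic pool 202/271 = 74.5% → the domestic pool
Overall: the early-round pool 327/567 = 57.7%, the domestic pool 399/760 = 52.5% → the early-round pool
Neither sweeps: the early-round pool wins 2 of 3 groups, the domestic pool wins 1. The early-round pool wins overall but not every group — no Simpson reversal.

No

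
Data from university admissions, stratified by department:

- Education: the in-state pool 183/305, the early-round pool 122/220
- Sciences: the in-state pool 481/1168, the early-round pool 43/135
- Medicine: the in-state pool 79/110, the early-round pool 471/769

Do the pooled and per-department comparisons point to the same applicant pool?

No

Education: the in-state pool 183/305 = 60.0%, the early-round pool 122/220 = 55.5% → the in-state pool
Sciences: the in-state pool 481/1168 = 41.2%, the early-round pool 43/135 = 31.9% → the in-state pool
Medicine: the in-state pool 79/110 = 71.8%, the early-round pool 471/769 = 61.2% → the in-state pool
Overall: the in-state pool 743/1583 = 46.9%, the early-round pool 636/1124 = 56.6% → the early-round pool
The in-state pool wins each department group but the early-round pool wins overall — the comparison reverses. The in-state pool's applicants skew toward Sciences, which has a lower base rate.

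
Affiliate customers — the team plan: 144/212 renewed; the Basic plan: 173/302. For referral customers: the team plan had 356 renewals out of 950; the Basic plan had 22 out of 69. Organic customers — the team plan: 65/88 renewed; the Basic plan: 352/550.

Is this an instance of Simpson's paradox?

Yes

Affiliate: the team plan 144/212 = 67.9%, the Basic plan 173/302 = 57.3% → the team plan
Referral: the team plan 356/950 = 37.5%, the Basic plan 22/69 = 31.9% → the team plan
Organic: the team plan 65/88 = 73.9%, the Basic plan 352/550 = 64.0% → the team plan
Overall: the team plan 565/1250 = 45.2%, the Basic plan 547/921 = 59.4% → the Basic plan
The team plan wins each signup group but the Basic plan wins overall — the comparison reverses. The team plan's customers skew toward referral, which has a lower base rate.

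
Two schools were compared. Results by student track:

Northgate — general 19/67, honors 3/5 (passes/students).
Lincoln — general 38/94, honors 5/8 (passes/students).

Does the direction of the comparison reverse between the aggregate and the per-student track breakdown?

General: Northgate 19/67 = 28.4%, Lincoln 38/94 = 40.4% → Lincoln
Honors: Northgate 3/5 = 60.0%, Lincoln 5/8 = 62.5% → Lincoln
Overall: Northgate 22/72 = 30.6%, Lincoln 43/102 = 42.2% → Lincoln
Lincoln wins overall and in every student group — no reversal.

No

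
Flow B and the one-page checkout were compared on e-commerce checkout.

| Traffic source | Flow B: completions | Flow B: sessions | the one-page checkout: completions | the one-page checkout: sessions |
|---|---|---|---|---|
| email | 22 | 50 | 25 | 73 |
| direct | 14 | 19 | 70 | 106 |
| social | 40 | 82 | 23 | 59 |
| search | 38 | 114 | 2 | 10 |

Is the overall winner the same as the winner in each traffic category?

Email: Flow B 22/50 = 44.0%, the one-page checkout 25/73 = 34.2% → Flow B
Direct: Flow B 14/19 = 73.7%, the one-page checkout 70/106 = 66.0% → Flow B
Social: Flow B 40/82 = 48.8%, the one-page checkout 23/59 = 39.0% → Flow B
Search: Flow B 38/114 = 33.3%, the one-page checkout 2/10 = 20.0% → Flow B
Overall: Flow B 114/265 = 43.0%, the one-page checkout 120/248 = 48.4% → the one-page checkout
Flow B wins each traffic group but the one-page checkout wins overall — the comparison reverses. Flow B's sessions skew toward search, which has a lower base rate.

No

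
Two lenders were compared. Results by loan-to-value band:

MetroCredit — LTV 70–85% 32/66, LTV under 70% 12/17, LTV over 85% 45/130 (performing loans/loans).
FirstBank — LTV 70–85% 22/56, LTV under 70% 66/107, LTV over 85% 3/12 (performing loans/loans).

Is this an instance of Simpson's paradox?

Yes

LTV 70–85%: MetroCredit 32/66 = 48.5%, FirstBank 22/56 = 39.3% → MetroCredit
LTV under 70%: MetroCredit 12/17 = 70.6%, FirstBank 66/107 = 61.7% → MetroCredit
LTV over 85%: MetroCredit 45/130 = 34.6%, FirstBank 3/12 = 25.0% → MetroCredit
Overall: MetroCredit 89/213 = 41.8%, FirstBank 91/175 = 52.0% → FirstBank
MetroCredit wins each loan-to-value group but FirstBank wins overall — the comparison reverses. MetroCredit's loans skew toward LTV over 85%, which has a lower base rate.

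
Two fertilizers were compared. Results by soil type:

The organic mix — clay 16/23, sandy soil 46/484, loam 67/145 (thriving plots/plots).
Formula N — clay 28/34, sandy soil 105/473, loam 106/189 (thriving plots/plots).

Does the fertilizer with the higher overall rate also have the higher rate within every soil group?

Clay: the organic mix 16/23 = 69.6%, Formula N 28/34 = 82.4% → Formula N
Sandy soil: the organic mix 46/484 = 9.5%, Formula N 105/473 = 22.2% → Formula N
Loam: the organic mix 67/145 = 46.2%, Formula N 106/189 = 56.1% → Formula N
Overall: the organic mix 129/652 = 19.8%, Formula N 239/696 = 34.3% → Formula N
Formula N wins overall and in every soil group — no reversal.

Yes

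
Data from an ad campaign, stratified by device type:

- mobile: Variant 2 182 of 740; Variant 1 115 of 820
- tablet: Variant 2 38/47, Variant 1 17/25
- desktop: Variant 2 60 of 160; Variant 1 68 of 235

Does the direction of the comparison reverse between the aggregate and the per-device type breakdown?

No

Mobile: Variant 2 182/740 = 24.6%, Variant 1 115/820 = 14.0% → Variant 2
Tablet: Variant 2 38/47 = 80.9%, Variant 1 17/25 = 68.0% → Variant 2
Desktop: Variant 2 60/160 = 37.5%, Variant 1 68/235 = 28.9% → Variant 2
Overall: Variant 2 280/947 = 29.6%, Variant 1 200/1080 = 18.5% → Variant 2
Variant 2 wins overall and in every device group — no reversal.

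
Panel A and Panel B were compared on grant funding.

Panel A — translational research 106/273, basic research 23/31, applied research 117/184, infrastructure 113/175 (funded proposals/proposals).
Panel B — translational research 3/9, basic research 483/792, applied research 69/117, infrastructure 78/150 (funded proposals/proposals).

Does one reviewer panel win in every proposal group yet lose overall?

Yes

Translational research: Panel A 106/273 = 38.8%, Panel B 3/9 = 33.3% → Panel A
Basic research: Panel A 23/31 = 74.2%, Panel B 483/792 = 61.0% → Panel A
Applied research: Panel A 117/184 = 63.6%, Panel B 69/117 = 59.0% → Panel A
Infrastructure: Panel A 113/175 = 64.6%, Panel B 78/150 = 52.0% → Panel A
Overall: Panel A 359/663 = 54.1%, Panel B 633/1068 = 59.3% → Panel B
Panel A wins each proposal group but Panel B wins overall — the comparison reverses. Panel A's proposals skew toward translational research, which has a lower base rate.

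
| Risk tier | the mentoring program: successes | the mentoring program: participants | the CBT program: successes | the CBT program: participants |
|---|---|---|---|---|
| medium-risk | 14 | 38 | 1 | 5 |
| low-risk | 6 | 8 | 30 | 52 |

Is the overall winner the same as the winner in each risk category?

Medium-risk: the mentoring program 14/38 = 36.8%, the CBT program 1/5 = 20.0% → the mentoring program
Low-risk: the mentoring program 6/8 = 75.0%, the CBT program 30/52 = 57.7% → the mentoring program
Overall: the mentoring program 20/46 = 43.5%, the CBT program 31/57 = 54.4% → the CBT program
The mentoring program wins each risk group but the CBT program wins overall — the comparison reverses. The mentoring program's participants skew toward medium-risk, which has a lower base rate.

No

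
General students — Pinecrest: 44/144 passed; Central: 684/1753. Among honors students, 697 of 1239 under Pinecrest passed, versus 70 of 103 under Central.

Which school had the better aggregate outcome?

General: Pinecrest 44/144 = 30.6%, Central 684/1753 = 39.0% → Central
Honors: Pinecrest 697/1239 = 56.3%, Central 70/103 = 68.0% → Central
Overall: Pinecrest 741/1383 = 53.6%, Central 754/1856 = 40.6% → Pinecrest
(Central wins every student group but Pinecrest wins overall — Central's students skew toward the low-rate general group.)

Pinecrest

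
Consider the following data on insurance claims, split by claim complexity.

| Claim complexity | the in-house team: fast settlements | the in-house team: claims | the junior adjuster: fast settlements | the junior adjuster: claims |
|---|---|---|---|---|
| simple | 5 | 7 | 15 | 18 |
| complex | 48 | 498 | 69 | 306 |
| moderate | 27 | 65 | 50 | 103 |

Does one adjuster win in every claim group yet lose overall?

No

Simple: the in-house team 5/7 = 71.4%, the junior adjuster 15/18 = 83.3% → the junior adjuster
Complex: the in-house team 48/498 = 9.6%, the junior adjuster 69/306 = 22.5% → the junior adjuster
Moderate: the in-house team 27/65 = 41.5%, the junior adjuster 50/103 = 48.5% → the junior adjuster
Overall: the in-house team 80/570 = 14.0%, the junior adjuster 134/427 = 31.4% → the junior adjuster
The junior adjuster wins overall and in every claim group — no reversal.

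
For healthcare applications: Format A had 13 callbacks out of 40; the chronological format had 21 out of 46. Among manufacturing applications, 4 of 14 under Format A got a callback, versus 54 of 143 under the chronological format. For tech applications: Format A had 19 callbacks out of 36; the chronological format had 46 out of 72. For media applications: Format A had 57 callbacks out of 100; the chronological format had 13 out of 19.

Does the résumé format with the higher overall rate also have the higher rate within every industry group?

No

Healthcare: Format A 13/40 = 32.5%, the chronological format 21/46 = 45.7% → the chronological format
Manufacturing: Format A 4/14 = 28.6%, the chronological format 54/143 = 37.8% → the chronological format
Tech: Format A 19/36 = 52.8%, the chronological format 46/72 = 63.9% → the chronological format
Media: Format A 57/100 = 57.0%, the chronological format 13/19 = 68.4% → the chronological format
Overall: Format A 93/190 = 48.9%, the chronological format 134/280 = 47.9% → Format A
The chronological format wins each industry group but Format A wins overall — the comparison reverses. The chronological format's applications skew toward manufacturing, which has a lower base rate.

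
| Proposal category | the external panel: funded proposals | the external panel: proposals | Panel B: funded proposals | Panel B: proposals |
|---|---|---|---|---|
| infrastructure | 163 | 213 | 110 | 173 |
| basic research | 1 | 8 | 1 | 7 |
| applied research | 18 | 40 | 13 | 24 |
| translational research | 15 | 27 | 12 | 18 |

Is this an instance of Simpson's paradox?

Infrastructure: the external panel 163/213 = 76.5%, Panel B 110/173 = 63.6% → the external panel
Basic research: the external panel 1/8 = 12.5%, Panel B 1/7 = 14.3% → Panel B
Applied research: the external panel 18/40 = 45.0%, Panel B 13/24 = 54.2% → Panel B
Translational research: the external panel 15/27 = 55.6%, Panel B 12/18 = 66.7% → Panel B
Overall: the external panel 197/288 = 68.4%, Panel B 136/222 = 61.3% → the external panel
Neither sweeps: the external panel wins 1 of 4 groups, Panel B wins 3. The external panel wins overall but not every group — no Simpson reversal.

No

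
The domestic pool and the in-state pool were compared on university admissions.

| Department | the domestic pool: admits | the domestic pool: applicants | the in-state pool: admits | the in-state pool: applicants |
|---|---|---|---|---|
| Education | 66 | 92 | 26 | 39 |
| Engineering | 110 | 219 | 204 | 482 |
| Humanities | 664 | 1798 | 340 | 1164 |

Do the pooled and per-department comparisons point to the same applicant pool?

Education: the domestic pool 66/92 = 71.7%, the in-state pool 26/39 = 66.7% → the domestic pool
Engineering: the domestic pool 110/219 = 50.2%, the in-state pool 204/482 = 42.3% → the domestic pool
Humanities: the domestic pool 664/1798 = 36.9%, the in-state pool 340/1164 = 29.2% → the domestic pool
Overall: the domestic pool 840/2109 = 39.8%, the in-state pool 570/1685 = 33.8% → the domestic pool
The domestic pool wins overall and in every department group — no reversal.

Yes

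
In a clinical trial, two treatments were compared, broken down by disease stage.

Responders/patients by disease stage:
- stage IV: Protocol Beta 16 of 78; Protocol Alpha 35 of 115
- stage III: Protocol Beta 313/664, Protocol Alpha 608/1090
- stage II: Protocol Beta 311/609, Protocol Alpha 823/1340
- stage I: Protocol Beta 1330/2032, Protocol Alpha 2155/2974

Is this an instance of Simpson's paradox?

Stage IV: Protocol Beta 16/78 = 20.5%, Protocol Alpha 35/115 = 30.4% → Protocol Alpha
Stage III: Protocol Beta 313/664 = 47.1%, Protocol Alpha 608/1090 = 55.8% → Protocol Alpha
Stage II: Protocol Beta 311/609 = 51.1%, Protocol Alpha 823/1340 = 61.4% → Protocol Alpha
Stage I: Protocol Beta 1330/2032 = 65.5%, Protocol Alpha 2155/2974 = 72.5% → Protocol Alpha
Overall: Protocol Beta 1970/3383 = 58.2%, Protocol Alpha 3621/5519 = 65.6% → Protocol Alpha
Protocol Alpha wins overall and in every disease group — no reversal.

No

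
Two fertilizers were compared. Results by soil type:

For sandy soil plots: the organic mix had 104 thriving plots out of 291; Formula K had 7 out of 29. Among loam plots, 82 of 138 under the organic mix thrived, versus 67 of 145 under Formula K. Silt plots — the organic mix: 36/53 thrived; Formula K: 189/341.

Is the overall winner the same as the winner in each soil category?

No

Sandy soil: the organic mix 104/291 = 35.7%, Formula K 7/29 = 24.1% → the organic mix
Loam: the organic mix 82/138 = 59.4%, Formula K 67/145 = 46.2% → the organic mix
Silt: the organic mix 36/53 = 67.9%, Formula K 189/341 = 55.4% → the organic mix
Overall: the organic mix 222/482 = 46.1%, Formula K 263/515 = 51.1% → Formula K
The organic mix wins each soil group but Formula K wins overall — the comparison reverses. The organic mix's plots skew toward sandy soil, which has a lower base rate.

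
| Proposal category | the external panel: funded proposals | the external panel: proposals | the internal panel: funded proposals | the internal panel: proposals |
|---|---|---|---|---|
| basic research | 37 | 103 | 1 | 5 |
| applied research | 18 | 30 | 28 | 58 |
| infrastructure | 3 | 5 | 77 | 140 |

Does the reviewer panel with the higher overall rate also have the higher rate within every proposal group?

Basic research: the external panel 37/103 = 35.9%, the internal panel 1/5 = 20.0% → the external panel
Applied research: the external panel 18/30 = 60.0%, the internal panel 28/58 = 48.3% → the external panel
Infrastructure: the external panel 3/5 = 60.0%, the internal panel 77/140 = 55.0% → the external panel
Overall: the external panel 58/138 = 42.0%, the internal panel 106/203 = 52.2% → the internal panel
The external panel wins each proposal group but the internal panel wins overall — the comparison reverses. The external panel's proposals skew toward basic research, which has a lower base rate.

No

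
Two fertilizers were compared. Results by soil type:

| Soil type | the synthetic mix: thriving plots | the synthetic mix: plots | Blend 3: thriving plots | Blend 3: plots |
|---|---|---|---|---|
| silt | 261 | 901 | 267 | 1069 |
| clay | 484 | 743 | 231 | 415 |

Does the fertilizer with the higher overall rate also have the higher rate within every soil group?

Yes

Silt: the synthetic mix 261/901 = 29.0%, Blend 3 267/1069 = 25.0% → the synthetic mix
Clay: the synthetic mix 484/743 = 65.1%, Blend 3 231/415 = 55.7% → the synthetic mix
Overall: the synthetic mix 745/1644 = 45.3%, Blend 3 498/1484 = 33.6% → the synthetic mix
The synthetic mix wins overall and in every soil group — no reversal.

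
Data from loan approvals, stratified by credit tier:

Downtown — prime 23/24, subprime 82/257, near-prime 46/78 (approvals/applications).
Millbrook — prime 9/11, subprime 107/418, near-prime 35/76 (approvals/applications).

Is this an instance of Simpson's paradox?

Prime: Downtown 23/24 = 95.8%, Millbrook 9/11 = 81.8% → Downtown
Subprime: Downtown 82/257 = 31.9%, Millbrook 107/418 = 25.6% → Downtown
Near-prime: Downtown 46/78 = 59.0%, Millbrook 35/76 = 46.1% → Downtown
Overall: Downtown 151/359 = 42.1%, Millbrook 151/505 = 29.9% → Downtown
Downtown wins overall and in every credit group — no reversal.

No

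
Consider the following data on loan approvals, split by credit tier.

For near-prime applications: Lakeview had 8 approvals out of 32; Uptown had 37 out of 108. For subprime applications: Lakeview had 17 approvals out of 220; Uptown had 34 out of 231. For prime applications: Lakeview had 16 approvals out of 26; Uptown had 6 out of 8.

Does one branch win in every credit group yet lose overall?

Near-prime: Lakeview 8/32 = 25.0%, Uptown 37/108 = 34.3% → Uptown
Subprime: Lakeview 17/220 = 7.7%, Uptown 34/231 = 14.7% → Uptown
Prime: Lakeview 16/26 = 61.5%, Uptown 6/8 = 75.0% → Uptown
Overall: Lakeview 41/278 = 14.7%, Uptown 77/347 = 22.2% → Uptown
Uptown wins overall and in every credit group — no reversal.

No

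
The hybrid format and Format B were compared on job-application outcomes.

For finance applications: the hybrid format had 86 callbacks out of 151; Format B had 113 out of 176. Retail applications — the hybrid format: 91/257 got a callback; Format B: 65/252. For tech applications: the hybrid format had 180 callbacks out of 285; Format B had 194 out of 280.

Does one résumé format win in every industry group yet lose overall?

No

Finance: the hybrid format 86/151 = 57.0%, Format B 113/176 = 64.2% → Format B
Retail: the hybrid format 91/257 = 35.4%, Format B 65/252 = 25.8% → the hybrid format
Tech: the hybrid format 180/285 = 63.2%, Format B 194/280 = 69.3% → Format B
Overall: the hybrid format 357/693 = 51.5%, Format B 372/708 = 52.5% → Format B
Neither sweeps: the hybrid format wins 1 of 3 groups, Format B wins 2. Format B wins overall but not every group — no Simpson reversal.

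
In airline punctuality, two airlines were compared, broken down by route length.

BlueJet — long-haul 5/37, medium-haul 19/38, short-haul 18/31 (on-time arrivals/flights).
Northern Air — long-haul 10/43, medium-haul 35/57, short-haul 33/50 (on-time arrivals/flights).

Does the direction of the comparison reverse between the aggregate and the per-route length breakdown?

Long-haul: BlueJet 5/37 = 13.5%, Northern Air 10/43 = 23.3% → Northern Air
Medium-haul: BlueJet 19/38 = 50.0%, Northern Air 35/57 = 61.4% → Northern Air
Short-haul: BlueJet 18/31 = 58.1%, Northern Air 33/50 = 66.0% → Northern Air
Overall: BlueJet 42/106 = 39.6%, Northern Air 78/150 = 52.0% → Northern Air
Northern Air wins overall and in every route group — no reversal.

No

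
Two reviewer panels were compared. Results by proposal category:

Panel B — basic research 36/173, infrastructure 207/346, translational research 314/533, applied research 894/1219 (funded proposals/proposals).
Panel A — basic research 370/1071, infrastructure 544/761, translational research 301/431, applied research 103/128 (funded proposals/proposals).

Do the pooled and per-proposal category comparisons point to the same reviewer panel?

No

Basic research: Panel B 36/173 = 20.8%, Panel A 370/1071 = 34.5% → Panel A
Infrastructure: Panel B 207/346 = 59.8%, Panel A 544/761 = 71.5% → Panel A
Translational research: Panel B 314/533 = 58.9%, Panel A 301/431 = 69.8% → Panel A
Applied research: Panel B 894/1219 = 73.3%, Panel A 103/128 = 80.5% → Panel A
Overall: Panel B 1451/2271 = 63.9%, Panel A 1318/2391 = 55.1% → Panel B
Panel A wins each proposal group but Panel B wins overall — the comparison reverses. Panel A's proposals skew toward basic research, which has a lower base rate.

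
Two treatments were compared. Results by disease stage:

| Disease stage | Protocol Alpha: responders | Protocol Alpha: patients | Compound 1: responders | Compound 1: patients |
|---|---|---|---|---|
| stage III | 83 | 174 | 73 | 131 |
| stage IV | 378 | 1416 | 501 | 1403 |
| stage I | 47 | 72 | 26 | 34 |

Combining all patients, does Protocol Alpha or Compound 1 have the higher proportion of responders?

Stage III: Protocol Alpha 83/174 = 47.7%, Compound 1 73/131 = 55.7% → Compound 1
Stage IV: Protocol Alpha 378/1416 = 26.7%, Compound 1 501/1403 = 35.7% → Compound 1
Stage I: Protocol Alpha 47/72 = 65.3%, Compound 1 26/34 = 76.5% → Compound 1
Overall: Protocol Alpha 508/1662 = 30.6%, Compound 1 600/1568 = 38.3% → Compound 1

Compound 1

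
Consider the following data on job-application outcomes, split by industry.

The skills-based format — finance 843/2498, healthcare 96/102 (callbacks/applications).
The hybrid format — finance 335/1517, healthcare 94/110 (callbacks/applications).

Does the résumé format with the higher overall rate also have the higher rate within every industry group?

Finance: the skills-based format 843/2498 = 33.7%, the hybrid format 335/1517 = 22.1% → the skills-based format
Healthcare: the skills-based format 96/102 = 94.1%, the hybrid format 94/110 = 85.5% → the skills-based format
Overall: the skills-based format 939/2600 = 36.1%, the hybrid format 429/1627 = 26.4% → the skills-based format
The skills-based format wins overall and in every industry group — no reversal.

Yes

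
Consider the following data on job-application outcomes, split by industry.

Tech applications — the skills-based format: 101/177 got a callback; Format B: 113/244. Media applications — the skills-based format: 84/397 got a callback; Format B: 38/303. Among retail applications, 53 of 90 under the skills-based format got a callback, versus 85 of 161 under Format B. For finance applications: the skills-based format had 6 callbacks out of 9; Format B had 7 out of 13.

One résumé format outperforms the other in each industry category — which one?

the skills-based format

Tech: the skills-based format 101/177 = 57.1%, Format B 113/244 = 46.3% → the skills-based format
Media: the skills-based format 84/397 = 21.2%, Format B 38/303 = 12.5% → the skills-based format
Retail: the skills-based format 53/90 = 58.9%, Format B 85/161 = 52.8% → the skills-based format
Finance: the skills-based format 6/9 = 66.7%, Format B 7/13 = 53.8% → the skills-based format
The skills-based format has the higher rate in all 4 groups.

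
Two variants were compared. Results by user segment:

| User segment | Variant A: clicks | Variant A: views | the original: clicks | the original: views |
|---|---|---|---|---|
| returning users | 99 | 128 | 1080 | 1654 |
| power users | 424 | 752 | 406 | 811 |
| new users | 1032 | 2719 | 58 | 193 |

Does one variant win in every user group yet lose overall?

Yes

Returning users: Variant A 99/128 = 77.3%, the original 1080/1654 = 65.3% → Variant A
Power users: Variant A 424/752 = 56.4%, the original 406/811 = 50.1% → Variant A
New users: Variant A 1032/2719 = 38.0%, the original 58/193 = 30.1% → Variant A
Overall: Variant A 1555/3599 = 43.2%, the original 1544/2658 = 58.1% → the original
Variant A wins each user group but the original wins overall — the comparison reverses. Variant A's views skew toward new users, which has a lower base rate.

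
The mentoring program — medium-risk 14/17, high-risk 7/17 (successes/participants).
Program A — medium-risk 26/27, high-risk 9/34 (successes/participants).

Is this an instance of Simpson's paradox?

No

Medium-risk: the mentoring program 14/17 = 82.4%, Program A 26/27 = 96.3% → Program A
High-risk: the mentoring program 7/17 = 41.2%, Program A 9/34 = 26.5% → the mentoring program
Overall: the mentoring program 21/34 = 61.8%, Program A 35/61 = 57.4% → the mentoring program
Neither sweeps: the mentoring program wins 1 of 2 groups, Program A wins 1. The mentoring program wins overall but not every group — no Simpson reversal.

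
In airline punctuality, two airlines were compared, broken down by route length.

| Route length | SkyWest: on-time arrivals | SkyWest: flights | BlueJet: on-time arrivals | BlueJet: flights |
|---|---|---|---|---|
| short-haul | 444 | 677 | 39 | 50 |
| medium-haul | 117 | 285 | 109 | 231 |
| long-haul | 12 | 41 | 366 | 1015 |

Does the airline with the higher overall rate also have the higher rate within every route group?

No

Short-haul: SkyWest 444/677 = 65.6%, BlueJet 39/50 = 78.0% → BlueJet
Medium-haul: SkyWest 117/285 = 41.1%, BlueJet 109/231 = 47.2% → BlueJet
Long-haul: SkyWest 12/41 = 29.3%, BlueJet 366/1015 = 36.1% → BlueJet
Overall: SkyWest 573/1003 = 57.1%, BlueJet 514/1296 = 39.7% → SkyWest
BlueJet wins each route group but SkyWest wins overall — the comparison reverses. BlueJet's flights skew toward long-haul, which has a lower base rate.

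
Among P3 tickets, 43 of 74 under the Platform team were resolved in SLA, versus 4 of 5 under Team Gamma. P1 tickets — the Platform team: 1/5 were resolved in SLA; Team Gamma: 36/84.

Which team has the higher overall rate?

the Platform team

P3: the Platform team 43/74 = 58.1%, Team Gamma 4/5 = 80.0% → Team Gamma
P1: the Platform team 1/5 = 20.0%, Team Gamma 36/84 = 42.9% → Team Gamma
Overall: the Platform team 44/79 = 55.7%, Team Gamma 40/89 = 44.9% → the Platform team
(Team Gamma wins every ticket group but the Platform team wins overall — Team Gamma's tickets skew toward the low-rate P1 group.)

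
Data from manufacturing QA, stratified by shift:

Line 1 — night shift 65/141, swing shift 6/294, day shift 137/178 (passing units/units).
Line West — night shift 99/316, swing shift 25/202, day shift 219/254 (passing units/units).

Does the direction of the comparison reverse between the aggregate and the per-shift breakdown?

Night shift: Line 1 65/141 = 46.1%, Line West 99/316 = 31.3% → Line 1
Swing shift: Line 1 6/294 = 2.0%, Line West 25/202 = 12.4% → Line West
Day shift: Line 1 137/178 = 77.0%, Line West 219/254 = 86.2% → Line West
Overall: Line 1 208/613 = 33.9%, Line West 343/772 = 44.4% → Line West
Neither sweeps: Line 1 wins 1 of 3 groups, Line West wins 2. Line West wins overall but not every group — no Simpson reversal.

No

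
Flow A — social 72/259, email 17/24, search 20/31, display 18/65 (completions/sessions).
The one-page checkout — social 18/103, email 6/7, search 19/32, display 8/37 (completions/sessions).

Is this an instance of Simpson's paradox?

Social: Flow A 72/259 = 27.8%, the one-page checkout 18/103 = 17.5% → Flow A
Email: Flow A 17/24 = 70.8%, the one-page checkout 6/7 = 85.7% → the one-page checkout
Search: Flow A 20/31 = 64.5%, the one-page checkout 19/32 = 59.4% → Flow A
Display: Flow A 18/65 = 27.7%, the one-page checkout 8/37 = 21.6% → Flow A
Overall: Flow A 127/379 = 33.5%, the one-page checkout 51/179 = 28.5% → Flow A
Neither sweeps: Flow A wins 3 of 4 groups, the one-page checkout wins 1. Flow A wins overall but not every group — no Simpson reversal.

No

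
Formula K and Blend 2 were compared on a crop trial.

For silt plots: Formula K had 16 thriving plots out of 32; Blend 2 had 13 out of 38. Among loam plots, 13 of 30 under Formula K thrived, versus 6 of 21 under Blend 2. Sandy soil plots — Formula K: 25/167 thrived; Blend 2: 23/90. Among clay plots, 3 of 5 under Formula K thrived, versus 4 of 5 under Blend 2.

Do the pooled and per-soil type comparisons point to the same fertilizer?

Silt: Formula K 16/32 = 50.0%, Blend 2 13/38 = 34.2% → Formula K
Loam: Formula K 13/30 = 43.3%, Blend 2 6/21 = 28.6% → Formula K
Sandy soil: Formula K 25/167 = 15.0%, Blend 2 23/90 = 25.6% → Blend 2
Clay: Formula K 3/5 = 60.0%, Blend 2 4/5 = 80.0% → Blend 2
Overall: Formula K 57/234 = 24.4%, Blend 2 46/154 = 29.9% → Blend 2
Neither sweeps: Formula K wins 2 of 4 groups, Blend 2 wins 2. Blend 2 wins overall but not every group — no Simpson reversal.

No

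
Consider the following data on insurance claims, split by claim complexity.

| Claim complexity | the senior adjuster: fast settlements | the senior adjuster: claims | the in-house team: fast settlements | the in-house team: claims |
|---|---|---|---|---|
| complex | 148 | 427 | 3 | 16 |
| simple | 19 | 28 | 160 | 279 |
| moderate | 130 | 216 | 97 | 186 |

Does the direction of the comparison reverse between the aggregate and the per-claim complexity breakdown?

Yes

Complex: the senior adjuster 148/427 = 34.7%, the in-house team 3/16 = 18.8% → the senior adjuster
Simple: the senior adjuster 19/28 = 67.9%, the in-house team 160/279 = 57.3% → the senior adjuster
Moderate: the senior adjuster 130/216 = 60.2%, the in-house team 97/186 = 52.2% → the senior adjuster
Overall: the senior adjuster 297/671 = 44.3%, the in-house team 260/481 = 54.1% → the in-house team
The senior adjuster wins each claim group but the in-house team wins overall — the comparison reverses. The senior adjuster's claims skew toward complex, which has a lower base rate.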